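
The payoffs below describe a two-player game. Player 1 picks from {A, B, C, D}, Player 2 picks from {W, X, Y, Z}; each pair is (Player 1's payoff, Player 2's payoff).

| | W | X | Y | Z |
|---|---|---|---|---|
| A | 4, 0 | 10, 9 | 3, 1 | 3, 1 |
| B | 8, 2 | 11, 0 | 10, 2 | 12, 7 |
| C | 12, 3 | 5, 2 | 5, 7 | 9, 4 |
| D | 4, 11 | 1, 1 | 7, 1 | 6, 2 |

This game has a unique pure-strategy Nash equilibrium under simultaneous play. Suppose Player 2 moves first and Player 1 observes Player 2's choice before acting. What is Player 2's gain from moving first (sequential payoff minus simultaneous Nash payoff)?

0

Solve by backward induction (Player 2 leads).
- W → Player 1 plays C (best of 4, 8, 12, 4); Player 2 gets 3.
- X → Player 1 plays B (best of 10, 11, 5, 1); Player 2 gets 0.
- Y → Player 1 plays B (best of 3, 10, 5, 7); Player 2 gets 2.
- Z → Player 1 plays B (best of 3, 12, 9, 6); Player 2 gets 7.
Among 3, 0, 2, 7, the best is 7 at Z. Subgame-perfect outcome: (B, Z) with payoffs (12, 7).
Under simultaneous play:
Player 1's best replies: W→C; X→B; Y→B; Z→B.
Player 2's best replies: A→X; B→Z; C→Y; D→W.
Only (B, Z) has each player best-responding; Nash payoffs (12, 7).
Player 2's commitment gain: 7 − 7 = 0.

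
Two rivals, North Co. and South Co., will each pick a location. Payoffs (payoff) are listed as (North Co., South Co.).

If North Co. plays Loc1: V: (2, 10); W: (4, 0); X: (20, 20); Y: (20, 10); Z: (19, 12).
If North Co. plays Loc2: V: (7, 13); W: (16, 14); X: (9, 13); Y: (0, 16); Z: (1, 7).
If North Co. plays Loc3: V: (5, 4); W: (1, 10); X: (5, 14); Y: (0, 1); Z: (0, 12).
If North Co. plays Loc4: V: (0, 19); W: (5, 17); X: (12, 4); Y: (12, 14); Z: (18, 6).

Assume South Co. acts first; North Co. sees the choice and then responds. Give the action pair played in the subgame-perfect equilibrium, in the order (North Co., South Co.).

(Loc1, X)

Work backward from North Co.'s decision.
- V: BR = Loc2, leader payoff 13.
- W: BR = Loc2, leader payoff 14.
- X: BR = Loc1, leader payoff 20.
- Y: BR = Loc1, leader payoff 10.
- Z: BR = Loc1, leader payoff 12.
Among 13, 14, 20, 10, 12, the best is 20 at X. Subgame-perfect outcome: (Loc1, X) with payoffs (20, 20).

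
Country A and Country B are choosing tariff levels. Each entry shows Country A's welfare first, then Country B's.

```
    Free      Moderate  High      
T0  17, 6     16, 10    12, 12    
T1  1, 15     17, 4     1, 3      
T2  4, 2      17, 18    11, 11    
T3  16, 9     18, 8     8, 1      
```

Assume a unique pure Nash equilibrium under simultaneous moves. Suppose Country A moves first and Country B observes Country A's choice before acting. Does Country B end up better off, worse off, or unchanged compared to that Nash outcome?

better off

Work backward from Country B's decision.
- T0 → Country B plays High (best of 6, 10, 12); Country A gets 12.
- T1 → Country B plays Free (best of 15, 4, 3); Country A gets 1.
- T2 → Country B plays Moderate (best of 2, 18, 11); Country A gets 17.
- T3 → Country B plays Free (best of 9, 8, 1); Country A gets 16.
Country A's induced payoffs are 12, 1, 17, 16, so Country A commits to T2. Subgame-perfect outcome: (T2, Moderate) with payoffs (17, 18).
Now find the simultaneous Nash equilibrium.
Country A's best replies: Free→T0; Moderate→T3; High→T0.
Country B's best replies: T0→High; T1→Free; T2→Moderate; T3→Free.
The unique mutual best reply is (T0, High), giving (12, 12).
Country B earns 18 sequentially versus 12 at the Nash outcome: better off.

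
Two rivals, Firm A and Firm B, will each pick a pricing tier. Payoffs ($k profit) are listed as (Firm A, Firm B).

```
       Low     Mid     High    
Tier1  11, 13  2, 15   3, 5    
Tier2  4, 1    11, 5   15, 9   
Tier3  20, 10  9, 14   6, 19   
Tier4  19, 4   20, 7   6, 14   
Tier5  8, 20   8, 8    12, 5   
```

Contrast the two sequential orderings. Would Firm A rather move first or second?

If Firm A leads: Firm B's best replies are Tier1→Mid, Tier2→High, Tier3→High, Tier4→High, Tier5→Low; Firm A's induced payoffs 2, 15, 6, 6, 8; outcome (Tier2, High), payoffs (15, 9).
If Firm B leads: Firm A's best replies are Low→Tier3, Mid→Tier4, High→Tier2; Firm B's induced payoffs 10, 7, 9; outcome (Tier3, Low), payoffs (20, 10).
Firm A gets 15 moving first and 20 moving second, so Firm A prefers to move second.

second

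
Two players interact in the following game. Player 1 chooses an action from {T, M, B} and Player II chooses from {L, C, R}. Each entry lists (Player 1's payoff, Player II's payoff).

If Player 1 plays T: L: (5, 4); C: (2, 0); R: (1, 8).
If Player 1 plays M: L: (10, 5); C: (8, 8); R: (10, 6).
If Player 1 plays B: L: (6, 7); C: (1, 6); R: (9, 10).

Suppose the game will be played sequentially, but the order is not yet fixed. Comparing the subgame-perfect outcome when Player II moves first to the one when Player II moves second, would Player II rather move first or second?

second

If Player 1 leads: Player II's best replies are T→R, M→C, B→R; Player 1's induced payoffs 1, 8, 9; outcome (B, R), payoffs (9, 10).
If Player II leads: Player 1's best replies are L→M, C→M, R→M; Player II's induced payoffs 5, 8, 6; outcome (M, C), payoffs (8, 8).
Player II gets 8 moving first and 10 moving second, so Player II prefers to move second.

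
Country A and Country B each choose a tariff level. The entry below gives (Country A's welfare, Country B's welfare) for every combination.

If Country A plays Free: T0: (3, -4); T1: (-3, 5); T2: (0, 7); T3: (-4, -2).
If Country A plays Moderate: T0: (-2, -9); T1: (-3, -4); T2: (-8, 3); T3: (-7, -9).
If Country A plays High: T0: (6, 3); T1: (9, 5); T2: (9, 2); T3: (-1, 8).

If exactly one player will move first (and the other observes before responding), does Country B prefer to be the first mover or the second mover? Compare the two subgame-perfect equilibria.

If Country A leads: Country B's best replies are Free→T2, Moderate→T2, High→T3; Country A's induced payoffs 0, -8, -1; outcome (Free, T2), payoffs (0, 7).
If Country B leads: Country A's best replies are T0→High, T1→High, T2→High, T3→High; Country B's induced payoffs 3, 5, 2, 8; outcome (High, T3), payoffs (-1, 8).
Country B gets 8 moving first and 7 moving second, so Country B prefers to move first.

first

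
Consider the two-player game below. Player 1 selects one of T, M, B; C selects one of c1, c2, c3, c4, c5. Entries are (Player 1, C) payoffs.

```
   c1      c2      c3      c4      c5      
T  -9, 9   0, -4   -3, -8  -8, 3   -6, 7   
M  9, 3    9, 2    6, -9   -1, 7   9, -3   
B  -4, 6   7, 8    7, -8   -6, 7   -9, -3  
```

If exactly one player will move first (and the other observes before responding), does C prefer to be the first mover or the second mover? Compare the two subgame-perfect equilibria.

If Player 1 leads: C's best replies are T→c1, M→c4, B→c2; Player 1's induced payoffs -9, -1, 7; outcome (B, c2), payoffs (7, 8).
If C leads: Player 1's best replies are c1→M, c2→M, c3→B, c4→M, c5→M; C's induced payoffs 3, 2, -8, 7, -3; outcome (M, c4), payoffs (-1, 7).
C gets 7 moving first and 8 moving second, so C prefers to move second.

second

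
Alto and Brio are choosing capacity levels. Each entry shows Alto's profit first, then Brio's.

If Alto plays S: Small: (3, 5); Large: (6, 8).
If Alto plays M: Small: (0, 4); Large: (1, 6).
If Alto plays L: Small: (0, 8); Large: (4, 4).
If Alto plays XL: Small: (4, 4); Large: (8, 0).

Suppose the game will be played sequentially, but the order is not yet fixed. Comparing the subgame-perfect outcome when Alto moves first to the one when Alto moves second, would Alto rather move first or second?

first

If Alto leads: Brio's best replies are S→Large, M→Large, L→Small, XL→Small; Alto's induced payoffs 6, 1, 0, 4; outcome (S, Large), payoffs (6, 8).
If Brio leads: Alto's best replies are Small→XL, Large→XL; Brio's induced payoffs 4, 0; outcome (XL, Small), payoffs (4, 4).
Alto gets 6 moving first and 4 moving second, so Alto prefers to move first.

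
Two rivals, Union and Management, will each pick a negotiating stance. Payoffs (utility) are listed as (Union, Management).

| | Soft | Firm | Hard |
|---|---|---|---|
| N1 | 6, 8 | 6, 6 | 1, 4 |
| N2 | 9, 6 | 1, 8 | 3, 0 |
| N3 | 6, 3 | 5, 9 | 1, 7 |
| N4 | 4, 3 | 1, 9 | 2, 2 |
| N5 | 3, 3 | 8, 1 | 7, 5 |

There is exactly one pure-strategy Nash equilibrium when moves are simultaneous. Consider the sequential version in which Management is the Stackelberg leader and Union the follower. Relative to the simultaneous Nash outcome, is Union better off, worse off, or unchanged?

Solve by backward induction (Management leads).
- Soft: BR = N2, leader payoff 6.
- Firm: BR = N5, leader payoff 1.
- Hard: BR = N5, leader payoff 5.
Among 6, 1, 5, the best is 6 at Soft. Subgame-perfect outcome: (N2, Soft) with payoffs (9, 6).
Under simultaneous play:
Union's best replies: Soft→N2; Firm→N5; Hard→N5.
Management's best replies: N1→Soft; N2→Firm; N3→Firm; N4→Firm; N5→Hard.
The unique mutual best reply is (N5, Hard), giving (7, 5).
Union earns 9 sequentially versus 7 at the Nash outcome: better off.

better off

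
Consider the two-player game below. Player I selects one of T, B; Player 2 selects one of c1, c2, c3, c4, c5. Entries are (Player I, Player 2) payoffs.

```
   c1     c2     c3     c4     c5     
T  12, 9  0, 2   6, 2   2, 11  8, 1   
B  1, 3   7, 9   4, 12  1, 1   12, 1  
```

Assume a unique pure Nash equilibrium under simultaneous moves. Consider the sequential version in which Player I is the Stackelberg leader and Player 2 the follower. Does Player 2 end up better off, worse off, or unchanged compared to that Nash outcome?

better off

Work backward from Player 2's decision.
- T: BR = c4, leader payoff 2.
- B: BR = c3, leader payoff 4.
Player I's induced payoffs are 2, 4, so Player I commits to B. Subgame-perfect outcome: (B, c3) with payoffs (4, 12).
For the simultaneous game, intersect best replies.
Player I's best replies: c1→T; c2→B; c3→T; c4→T; c5→B.
Player 2's best replies: T→c4; B→c3.
Only (T, c4) has each player best-responding; Nash payoffs (2, 11).
Player 2 earns 12 sequentially versus 11 at the Nash outcome: better off.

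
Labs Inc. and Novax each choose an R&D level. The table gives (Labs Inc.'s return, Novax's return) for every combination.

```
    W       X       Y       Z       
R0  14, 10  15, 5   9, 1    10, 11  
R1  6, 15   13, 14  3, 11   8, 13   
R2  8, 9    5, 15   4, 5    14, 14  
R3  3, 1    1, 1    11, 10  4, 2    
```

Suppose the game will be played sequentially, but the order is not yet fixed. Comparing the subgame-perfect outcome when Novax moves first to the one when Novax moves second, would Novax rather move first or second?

If Labs Inc. leads: Novax's best replies are R0→Z, R1→W, R2→X, R3→Y; Labs Inc.'s induced payoffs 10, 6, 5, 11; outcome (R3, Y), payoffs (11, 10).
If Novax leads: Labs Inc.'s best replies are W→R0, X→R0, Y→R3, Z→R2; Novax's induced payoffs 10, 5, 10, 14; outcome (R2, Z), payoffs (14, 14).
Novax gets 14 moving first and 10 moving second, so Novax prefers to move first.

first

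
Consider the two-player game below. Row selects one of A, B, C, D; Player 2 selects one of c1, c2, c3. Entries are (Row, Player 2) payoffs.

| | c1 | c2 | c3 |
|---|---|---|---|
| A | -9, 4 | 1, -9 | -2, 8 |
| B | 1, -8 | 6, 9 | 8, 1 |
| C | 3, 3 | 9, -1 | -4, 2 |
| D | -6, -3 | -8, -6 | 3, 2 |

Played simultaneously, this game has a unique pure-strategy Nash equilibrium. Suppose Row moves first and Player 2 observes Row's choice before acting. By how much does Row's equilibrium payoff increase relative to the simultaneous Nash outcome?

Work backward from Player 2's decision.
- A: Player 2 compares 4, -9, 8 and picks c3; Row would get -2.
- B: Player 2 compares -8, 9, 1 and picks c2; Row would get 6.
- C: Player 2 compares 3, -1, 2 and picks c1; Row would get 3.
- D: Player 2 compares -3, -6, 2 and picks c3; Row would get 3.
Row's induced payoffs are -2, 6, 3, 3, so Row commits to B. Subgame-perfect outcome: (B, c2) with payoffs (6, 9).
For the simultaneous game, intersect best replies.
Row's best replies: c1→C; c2→C; c3→B.
Player 2's best replies: A→c3; B→c2; C→c1; D→c3.
The unique mutual best reply is (C, c1), giving (3, 3).
Row's commitment gain: 6 − 3 = 3.

3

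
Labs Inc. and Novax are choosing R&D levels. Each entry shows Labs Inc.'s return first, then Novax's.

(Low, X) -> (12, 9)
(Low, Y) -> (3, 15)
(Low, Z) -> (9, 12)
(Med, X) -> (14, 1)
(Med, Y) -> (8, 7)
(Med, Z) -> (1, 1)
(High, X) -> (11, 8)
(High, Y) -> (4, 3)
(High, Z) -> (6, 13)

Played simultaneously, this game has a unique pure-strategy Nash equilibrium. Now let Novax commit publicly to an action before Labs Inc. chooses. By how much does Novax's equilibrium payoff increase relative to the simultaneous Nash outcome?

Backward induction with Novax moving first.
- X: Labs Inc. compares 12, 14, 11 and picks Med; Novax would get 1.
- Y: Labs Inc. compares 3, 8, 4 and picks Med; Novax would get 7.
- Z: Labs Inc. compares 9, 1, 6 and picks Low; Novax would get 12.
Novax's induced payoffs are 1, 7, 12, so Novax commits to Z. Subgame-perfect outcome: (Low, Z) with payoffs (9, 12).
For the simultaneous game, intersect best replies.
Labs Inc.'s best replies: X→Med; Y→Med; Z→Low.
Novax's best replies: Low→Y; Med→Y; High→Z.
Only (Med, Y) has each player best-responding; Nash payoffs (8, 7).
Novax's commitment gain: 12 − 7 = 5.

5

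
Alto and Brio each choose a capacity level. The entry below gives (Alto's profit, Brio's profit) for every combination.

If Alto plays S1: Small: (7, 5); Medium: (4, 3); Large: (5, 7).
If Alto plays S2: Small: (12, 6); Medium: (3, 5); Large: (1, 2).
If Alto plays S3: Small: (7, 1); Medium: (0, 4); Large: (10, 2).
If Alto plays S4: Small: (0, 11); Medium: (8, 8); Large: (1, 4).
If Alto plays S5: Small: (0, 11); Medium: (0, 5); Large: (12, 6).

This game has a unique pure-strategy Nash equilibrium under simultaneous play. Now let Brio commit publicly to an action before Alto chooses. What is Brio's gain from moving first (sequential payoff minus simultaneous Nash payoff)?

Solve by backward induction (Brio leads).
- Small: BR = S2, leader payoff 6.
- Medium: BR = S4, leader payoff 8.
- Large: BR = S5, leader payoff 6.
Brio's induced payoffs are 6, 8, 6, so Brio commits to Medium. Subgame-perfect outcome: (S4, Medium) with payoffs (8, 8).
Under simultaneous play:
Alto's best replies: Small→S2; Medium→S4; Large→S5.
Brio's best replies: S1→Large; S2→Small; S3→Medium; S4→Small; S5→Small.
Only (S2, Small) has each player best-responding; Nash payoffs (12, 6).
Brio's commitment gain: 8 − 6 = 2.

2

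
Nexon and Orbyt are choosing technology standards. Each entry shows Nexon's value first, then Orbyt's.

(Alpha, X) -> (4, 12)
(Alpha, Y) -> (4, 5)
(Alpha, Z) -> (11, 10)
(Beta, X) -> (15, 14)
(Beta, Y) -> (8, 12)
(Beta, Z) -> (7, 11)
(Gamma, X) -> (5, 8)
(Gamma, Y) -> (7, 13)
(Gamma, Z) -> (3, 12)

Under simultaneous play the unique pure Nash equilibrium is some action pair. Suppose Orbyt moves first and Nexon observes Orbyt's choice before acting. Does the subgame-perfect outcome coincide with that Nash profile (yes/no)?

yes

Nexon best-responds to each possible Orbyt move:
- X → Nexon plays Beta (best of 4, 15, 5); Orbyt gets 14.
- Y → Nexon plays Beta (best of 4, 8, 7); Orbyt gets 12.
- Z → Nexon plays Alpha (best of 11, 7, 3); Orbyt gets 10.
Among 14, 12, 10, the best is 14 at X. Subgame-perfect outcome: (Beta, X) with payoffs (15, 14).
Now find the simultaneous Nash equilibrium.
Nexon's best replies: X→Beta; Y→Beta; Z→Alpha.
Orbyt's best replies: Alpha→X; Beta→X; Gamma→Y.
The unique mutual best reply is (Beta, X), giving (15, 14).
Sequential outcome (Beta, X) coincides with the Nash profile (Beta, X).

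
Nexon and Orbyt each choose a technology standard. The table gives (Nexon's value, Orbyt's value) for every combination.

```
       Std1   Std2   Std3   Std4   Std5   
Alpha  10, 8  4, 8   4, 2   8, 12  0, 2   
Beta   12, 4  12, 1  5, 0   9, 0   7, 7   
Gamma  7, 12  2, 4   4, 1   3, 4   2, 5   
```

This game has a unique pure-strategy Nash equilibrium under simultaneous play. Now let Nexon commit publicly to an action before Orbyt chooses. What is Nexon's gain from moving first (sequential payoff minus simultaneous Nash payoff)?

1

Orbyt best-responds to each possible Nexon move:
- Alpha: Orbyt compares 8, 8, 2, 12, 2 and picks Std4; Nexon would get 8.
- Beta: Orbyt compares 4, 1, 0, 0, 7 and picks Std5; Nexon would get 7.
- Gamma: Orbyt compares 12, 4, 1, 4, 5 and picks Std1; Nexon would get 7.
Maximizing over 8, 7, 7, Nexon chooses Alpha. Subgame-perfect outcome: (Alpha, Std4) with payoffs (8, 12).
Now find the simultaneous Nash equilibrium.
Nexon's best replies: Std1→Beta; Std2→Beta; Std3→Beta; Std4→Beta; Std5→Beta.
Orbyt's best replies: Alpha→Std4; Beta→Std5; Gamma→Std1.
The unique mutual best reply is (Beta, Std5), giving (7, 7).
Nexon's commitment gain: 8 − 7 = 1.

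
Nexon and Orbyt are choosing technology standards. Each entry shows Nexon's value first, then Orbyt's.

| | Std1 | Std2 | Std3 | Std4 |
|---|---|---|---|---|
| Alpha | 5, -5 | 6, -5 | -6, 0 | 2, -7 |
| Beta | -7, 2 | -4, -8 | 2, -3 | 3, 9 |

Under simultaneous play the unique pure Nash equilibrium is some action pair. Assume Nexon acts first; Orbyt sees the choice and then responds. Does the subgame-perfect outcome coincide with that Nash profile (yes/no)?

yes

Work backward from Orbyt's decision.
- Alpha: BR = Std3, leader payoff -6.
- Beta: BR = Std4, leader payoff 3.
Nexon's induced payoffs are -6, 3, so Nexon commits to Beta. Subgame-perfect outcome: (Beta, Std4) with payoffs (3, 9).
For the simultaneous game, intersect best replies.
Nexon's best replies: Std1→Alpha; Std2→Alpha; Std3→Beta; Std4→Beta.
Orbyt's best replies: Alpha→Std3; Beta→Std4.
The unique mutual best reply is (Beta, Std4), giving (3, 9).
Sequential outcome (Beta, Std4) coincides with the Nash profile (Beta, Std4).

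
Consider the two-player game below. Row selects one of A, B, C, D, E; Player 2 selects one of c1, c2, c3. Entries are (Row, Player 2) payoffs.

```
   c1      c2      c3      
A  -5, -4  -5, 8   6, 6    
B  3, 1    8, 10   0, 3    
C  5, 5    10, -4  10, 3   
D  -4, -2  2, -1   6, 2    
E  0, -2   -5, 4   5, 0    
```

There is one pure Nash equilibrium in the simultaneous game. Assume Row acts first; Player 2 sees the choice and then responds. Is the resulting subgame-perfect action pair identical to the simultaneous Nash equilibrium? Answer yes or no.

no

Backward induction with Row moving first.
- A → Player 2 plays c2 (best of -4, 8, 6); Row gets -5.
- B → Player 2 plays c2 (best of 1, 10, 3); Row gets 8.
- C → Player 2 plays c1 (best of 5, -4, 3); Row gets 5.
- D → Player 2 plays c3 (best of -2, -1, 2); Row gets 6.
- E → Player 2 plays c2 (best of -2, 4, 0); Row gets -5.
Maximizing over -5, 8, 5, 6, -5, Row chooses B. Subgame-perfect outcome: (B, c2) with payoffs (8, 10).
Under simultaneous play:
Row's best replies: c1→C; c2→C; c3→C.
Player 2's best replies: A→c2; B→c2; C→c1; D→c3; E→c2.
Only (C, c1) has each player best-responding; Nash payoffs (5, 5).
Sequential outcome (B, c2) differs from the Nash profile (C, c1).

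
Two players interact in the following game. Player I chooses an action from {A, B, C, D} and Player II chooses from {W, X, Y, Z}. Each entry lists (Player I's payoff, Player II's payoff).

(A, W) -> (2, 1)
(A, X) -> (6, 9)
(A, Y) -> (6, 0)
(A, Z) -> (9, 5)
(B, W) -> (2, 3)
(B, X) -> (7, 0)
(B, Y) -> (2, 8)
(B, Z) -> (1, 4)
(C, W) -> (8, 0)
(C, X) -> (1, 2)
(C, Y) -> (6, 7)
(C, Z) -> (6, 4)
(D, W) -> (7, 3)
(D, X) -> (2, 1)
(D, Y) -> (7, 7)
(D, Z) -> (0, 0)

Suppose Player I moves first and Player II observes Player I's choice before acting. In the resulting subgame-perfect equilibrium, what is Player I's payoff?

Backward induction with Player I moving first.
- A: Player II compares 1, 9, 0, 5 and picks X; Player I would get 6.
- B: Player II compares 3, 0, 8, 4 and picks Y; Player I would get 2.
- C: Player II compares 0, 2, 7, 4 and picks Y; Player I would get 6.
- D: Player II compares 3, 1, 7, 0 and picks Y; Player I would get 7.
Among 6, 2, 6, 7, the best is 7 at D. Subgame-perfect outcome: (D, Y) with payoffs (7, 7).

7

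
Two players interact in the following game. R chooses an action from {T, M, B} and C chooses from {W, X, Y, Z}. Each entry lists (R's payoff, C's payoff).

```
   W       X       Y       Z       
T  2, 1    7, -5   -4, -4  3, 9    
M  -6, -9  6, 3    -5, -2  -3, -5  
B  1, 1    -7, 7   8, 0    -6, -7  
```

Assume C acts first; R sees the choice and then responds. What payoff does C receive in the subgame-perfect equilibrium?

Backward induction with C moving first.
- W: R compares 2, -6, 1 and picks T; C would get 1.
- X: R compares 7, 6, -7 and picks T; C would get -5.
- Y: R compares -4, -5, 8 and picks B; C would get 0.
- Z: R compares 3, -3, -6 and picks T; C would get 9.
Among 1, -5, 0, 9, the best is 9 at Z. Subgame-perfect outcome: (T, Z) with payoffs (3, 9).

9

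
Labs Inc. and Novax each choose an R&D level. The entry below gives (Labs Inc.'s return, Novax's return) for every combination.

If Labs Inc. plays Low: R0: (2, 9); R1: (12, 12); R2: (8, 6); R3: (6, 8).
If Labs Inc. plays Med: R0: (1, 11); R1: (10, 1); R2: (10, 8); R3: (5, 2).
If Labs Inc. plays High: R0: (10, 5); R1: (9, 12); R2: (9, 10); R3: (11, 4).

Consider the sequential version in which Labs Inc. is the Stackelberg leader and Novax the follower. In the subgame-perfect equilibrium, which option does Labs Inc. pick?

Low

Novax best-responds to each possible Labs Inc. move:
- Low: BR = R1, leader payoff 12.
- Med: BR = R0, leader payoff 1.
- High: BR = R1, leader payoff 9.
Labs Inc.'s induced payoffs are 12, 1, 9, so Labs Inc. commits to Low. Subgame-perfect outcome: (Low, R1) with payoffs (12, 12).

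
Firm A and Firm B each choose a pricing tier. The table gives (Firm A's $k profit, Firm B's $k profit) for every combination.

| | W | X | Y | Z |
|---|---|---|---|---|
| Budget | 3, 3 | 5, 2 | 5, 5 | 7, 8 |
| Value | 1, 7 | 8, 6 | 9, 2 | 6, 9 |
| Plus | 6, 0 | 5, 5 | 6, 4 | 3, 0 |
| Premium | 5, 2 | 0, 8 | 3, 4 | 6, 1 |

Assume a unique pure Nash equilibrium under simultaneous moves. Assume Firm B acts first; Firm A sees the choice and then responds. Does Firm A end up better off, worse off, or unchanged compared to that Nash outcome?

unchanged

Solve by backward induction (Firm B leads).
- W → Firm A plays Plus (best of 3, 1, 6, 5); Firm B gets 0.
- X → Firm A plays Value (best of 5, 8, 5, 0); Firm B gets 6.
- Y → Firm A plays Value (best of 5, 9, 6, 3); Firm B gets 2.
- Z → Firm A plays Budget (best of 7, 6, 3, 6); Firm B gets 8.
Among 0, 6, 2, 8, the best is 8 at Z. Subgame-perfect outcome: (Budget, Z) with payoffs (7, 8).
Now find the simultaneous Nash equilibrium.
Firm A's best replies: W→Plus; X→Value; Y→Value; Z→Budget.
Firm B's best replies: Budget→Z; Value→Z; Plus→X; Premium→X.
Only (Budget, Z) has each player best-responding; Nash payoffs (7, 8).
Firm A earns 7 sequentially versus 7 at the Nash outcome: unchanged.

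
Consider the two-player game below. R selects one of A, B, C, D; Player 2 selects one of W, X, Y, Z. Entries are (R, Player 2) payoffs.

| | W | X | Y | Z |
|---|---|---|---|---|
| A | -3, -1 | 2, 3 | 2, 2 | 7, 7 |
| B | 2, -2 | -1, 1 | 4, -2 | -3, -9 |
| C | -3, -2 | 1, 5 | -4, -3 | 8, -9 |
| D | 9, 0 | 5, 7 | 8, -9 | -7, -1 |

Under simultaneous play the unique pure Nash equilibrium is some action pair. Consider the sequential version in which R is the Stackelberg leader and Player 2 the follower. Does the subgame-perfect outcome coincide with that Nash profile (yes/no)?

no

Solve by backward induction (R leads).
- A → Player 2 plays Z (best of -1, 3, 2, 7); R gets 7.
- B → Player 2 plays X (best of -2, 1, -2, -9); R gets -1.
- C → Player 2 plays X (best of -2, 5, -3, -9); R gets 1.
- D → Player 2 plays X (best of 0, 7, -9, -1); R gets 5.
R's induced payoffs are 7, -1, 1, 5, so R commits to A. Subgame-perfect outcome: (A, Z) with payoffs (7, 7).
Now find the simultaneous Nash equilibrium.
R's best replies: W→D; X→D; Y→D; Z→C.
Player 2's best replies: A→Z; B→X; C→X; D→X.
Only (D, X) has each player best-responding; Nash payoffs (5, 7).
Sequential outcome (A, Z) differs from the Nash profile (D, X).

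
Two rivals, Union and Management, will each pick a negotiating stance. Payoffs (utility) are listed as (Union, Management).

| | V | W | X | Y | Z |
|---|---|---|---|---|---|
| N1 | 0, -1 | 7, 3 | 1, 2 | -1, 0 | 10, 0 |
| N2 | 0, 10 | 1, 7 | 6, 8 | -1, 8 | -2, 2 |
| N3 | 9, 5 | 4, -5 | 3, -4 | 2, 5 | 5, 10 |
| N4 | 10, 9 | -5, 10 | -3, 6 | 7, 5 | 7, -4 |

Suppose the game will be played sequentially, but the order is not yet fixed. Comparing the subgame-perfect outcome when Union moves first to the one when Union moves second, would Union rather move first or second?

second

If Union leads: Management's best replies are N1→W, N2→V, N3→Z, N4→W; Union's induced payoffs 7, 0, 5, -5; outcome (N1, W), payoffs (7, 3).
If Management leads: Union's best replies are V→N4, W→N1, X→N2, Y→N4, Z→N1; Management's induced payoffs 9, 3, 8, 5, 0; outcome (N4, V), payoffs (10, 9).
Union gets 7 moving first and 10 moving second, so Union prefers to move second.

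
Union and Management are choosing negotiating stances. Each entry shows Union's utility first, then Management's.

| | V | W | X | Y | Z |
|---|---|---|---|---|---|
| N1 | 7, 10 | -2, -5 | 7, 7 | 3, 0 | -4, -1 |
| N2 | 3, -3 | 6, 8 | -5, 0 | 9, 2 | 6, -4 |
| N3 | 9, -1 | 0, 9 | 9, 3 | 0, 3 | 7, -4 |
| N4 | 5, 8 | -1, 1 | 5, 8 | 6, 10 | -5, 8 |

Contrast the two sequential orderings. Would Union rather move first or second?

first

If Union leads: Management's best replies are N1→V, N2→W, N3→W, N4→Y; Union's induced payoffs 7, 6, 0, 6; outcome (N1, V), payoffs (7, 10).
If Management leads: Union's best replies are V→N3, W→N2, X→N3, Y→N2, Z→N3; Management's induced payoffs -1, 8, 3, 2, -4; outcome (N2, W), payoffs (6, 8).
Union gets 7 moving first and 6 moving second, so Union prefers to move first.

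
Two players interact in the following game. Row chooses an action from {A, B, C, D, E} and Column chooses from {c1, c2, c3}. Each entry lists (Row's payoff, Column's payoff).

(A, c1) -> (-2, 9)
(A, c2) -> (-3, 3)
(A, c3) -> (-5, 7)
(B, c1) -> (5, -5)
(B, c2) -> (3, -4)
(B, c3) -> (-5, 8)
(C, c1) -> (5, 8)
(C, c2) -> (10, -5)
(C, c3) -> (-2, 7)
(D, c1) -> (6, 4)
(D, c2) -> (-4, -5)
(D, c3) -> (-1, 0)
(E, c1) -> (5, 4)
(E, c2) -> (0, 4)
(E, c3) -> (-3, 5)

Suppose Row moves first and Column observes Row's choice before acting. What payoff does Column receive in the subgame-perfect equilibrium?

Column best-responds to each possible Row move:
- A: BR = c1, leader payoff -2.
- B: BR = c3, leader payoff -5.
- C: BR = c1, leader payoff 5.
- D: BR = c1, leader payoff 6.
- E: BR = c3, leader payoff -3.
Maximizing over -2, -5, 5, 6, -3, Row chooses D. Subgame-perfect outcome: (D, c1) with payoffs (6, 4).

4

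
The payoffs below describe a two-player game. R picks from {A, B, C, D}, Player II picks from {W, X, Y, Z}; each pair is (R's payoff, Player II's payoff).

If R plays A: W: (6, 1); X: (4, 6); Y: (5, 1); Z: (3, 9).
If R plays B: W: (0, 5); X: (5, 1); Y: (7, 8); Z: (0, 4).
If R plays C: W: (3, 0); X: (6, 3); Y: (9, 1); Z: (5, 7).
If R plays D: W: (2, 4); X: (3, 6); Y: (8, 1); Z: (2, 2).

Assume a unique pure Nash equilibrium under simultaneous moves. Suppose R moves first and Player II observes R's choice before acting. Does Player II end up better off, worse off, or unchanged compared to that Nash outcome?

Player II best-responds to each possible R move:
- A: Player II compares 1, 6, 1, 9 and picks Z; R would get 3.
- B: Player II compares 5, 1, 8, 4 and picks Y; R would get 7.
- C: Player II compares 0, 3, 1, 7 and picks Z; R would get 5.
- D: Player II compares 4, 6, 1, 2 and picks X; R would get 3.
R's induced payoffs are 3, 7, 5, 3, so R commits to B. Subgame-perfect outcome: (B, Y) with payoffs (7, 8).
For the simultaneous game, intersect best replies.
R's best replies: W→A; X→C; Y→C; Z→C.
Player II's best replies: A→Z; B→Y; C→Z; D→X.
Only (C, Z) has each player best-responding; Nash payoffs (5, 7).
Player II earns 8 sequentially versus 7 at the Nash outcome: better off.

better off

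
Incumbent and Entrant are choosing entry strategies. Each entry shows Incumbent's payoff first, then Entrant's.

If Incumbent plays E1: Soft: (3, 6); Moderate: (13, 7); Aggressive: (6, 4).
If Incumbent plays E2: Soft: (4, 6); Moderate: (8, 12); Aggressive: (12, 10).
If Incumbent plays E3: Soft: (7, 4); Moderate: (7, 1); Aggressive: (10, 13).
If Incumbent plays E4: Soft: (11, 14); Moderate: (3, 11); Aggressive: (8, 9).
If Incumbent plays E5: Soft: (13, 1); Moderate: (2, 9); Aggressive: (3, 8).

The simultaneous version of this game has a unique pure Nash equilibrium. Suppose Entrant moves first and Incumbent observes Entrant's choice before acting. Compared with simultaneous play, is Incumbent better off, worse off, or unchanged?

worse off

Solve by backward induction (Entrant leads).
- Soft: Incumbent compares 3, 4, 7, 11, 13 and picks E5; Entrant would get 1.
- Moderate: Incumbent compares 13, 8, 7, 3, 2 and picks E1; Entrant would get 7.
- Aggressive: Incumbent compares 6, 12, 10, 8, 3 and picks E2; Entrant would get 10.
Among 1, 7, 10, the best is 10 at Aggressive. Subgame-perfect outcome: (E2, Aggressive) with payoffs (12, 10).
For the simultaneous game, intersect best replies.
Incumbent's best replies: Soft→E5; Moderate→E1; Aggressive→E2.
Entrant's best replies: E1→Moderate; E2→Moderate; E3→Aggressive; E4→Soft; E5→Moderate.
The unique mutual best reply is (E1, Moderate), giving (13, 7).
Incumbent earns 12 sequentially versus 13 at the Nash outcome: worse off.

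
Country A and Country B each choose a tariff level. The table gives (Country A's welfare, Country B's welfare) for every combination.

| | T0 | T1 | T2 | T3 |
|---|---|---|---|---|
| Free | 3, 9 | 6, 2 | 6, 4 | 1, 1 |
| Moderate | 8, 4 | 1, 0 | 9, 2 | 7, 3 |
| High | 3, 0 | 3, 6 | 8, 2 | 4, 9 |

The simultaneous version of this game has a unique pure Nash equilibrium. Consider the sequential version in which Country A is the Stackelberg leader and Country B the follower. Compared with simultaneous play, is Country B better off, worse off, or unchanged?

unchanged

Solve by backward induction (Country A leads).
- Free: Country B compares 9, 2, 4, 1 and picks T0; Country A would get 3.
- Moderate: Country B compares 4, 0, 2, 3 and picks T0; Country A would get 8.
- High: Country B compares 0, 6, 2, 9 and picks T3; Country A would get 4.
Country A's induced payoffs are 3, 8, 4, so Country A commits to Moderate. Subgame-perfect outcome: (Moderate, T0) with payoffs (8, 4).
Now find the simultaneous Nash equilibrium.
Country A's best replies: T0→Moderate; T1→Free; T2→Moderate; T3→Moderate.
Country B's best replies: Free→T0; Moderate→T0; High→T3.
The unique mutual best reply is (Moderate, T0), giving (8, 4).
Country B earns 4 sequentially versus 4 at the Nash outcome: unchanged.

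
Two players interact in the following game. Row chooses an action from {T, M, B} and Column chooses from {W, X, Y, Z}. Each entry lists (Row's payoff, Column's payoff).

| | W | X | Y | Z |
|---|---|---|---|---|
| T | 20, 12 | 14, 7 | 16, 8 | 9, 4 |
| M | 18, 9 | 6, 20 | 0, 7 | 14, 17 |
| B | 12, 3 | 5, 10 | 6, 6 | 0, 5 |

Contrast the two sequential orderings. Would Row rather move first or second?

If Row leads: Column's best replies are T→W, M→X, B→X; Row's induced payoffs 20, 6, 5; outcome (T, W), payoffs (20, 12).
If Column leads: Row's best replies are W→T, X→T, Y→T, Z→M; Column's induced payoffs 12, 7, 8, 17; outcome (M, Z), payoffs (14, 17).
Row gets 20 moving first and 14 moving second, so Row prefers to move first.

first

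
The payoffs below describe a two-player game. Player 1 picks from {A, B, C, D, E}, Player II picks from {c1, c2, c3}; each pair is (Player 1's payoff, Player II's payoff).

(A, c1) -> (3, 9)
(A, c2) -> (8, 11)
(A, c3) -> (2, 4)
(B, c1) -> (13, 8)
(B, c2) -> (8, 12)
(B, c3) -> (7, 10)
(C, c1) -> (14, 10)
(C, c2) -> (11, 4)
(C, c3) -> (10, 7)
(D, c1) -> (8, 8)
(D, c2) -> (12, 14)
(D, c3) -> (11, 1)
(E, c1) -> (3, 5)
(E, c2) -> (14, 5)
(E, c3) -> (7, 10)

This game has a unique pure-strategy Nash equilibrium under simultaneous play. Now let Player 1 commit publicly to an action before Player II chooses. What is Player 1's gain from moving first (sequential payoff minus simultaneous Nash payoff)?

Backward induction with Player 1 moving first.
- A → Player II plays c2 (best of 9, 11, 4); Player 1 gets 8.
- B → Player II plays c2 (best of 8, 12, 10); Player 1 gets 8.
- C → Player II plays c1 (best of 10, 4, 7); Player 1 gets 14.
- D → Player II plays c2 (best of 8, 14, 1); Player 1 gets 12.
- E → Player II plays c3 (best of 5, 5, 10); Player 1 gets 7.
Maximizing over 8, 8, 14, 12, 7, Player 1 chooses C. Subgame-perfect outcome: (C, c1) with payoffs (14, 10).
Under simultaneous play:
Player 1's best replies: c1→C; c2→E; c3→D.
Player II's best replies: A→c2; B→c2; C→c1; D→c2; E→c3.
The unique mutual best reply is (C, c1), giving (14, 10).
Player 1's commitment gain: 14 − 14 = 0.

0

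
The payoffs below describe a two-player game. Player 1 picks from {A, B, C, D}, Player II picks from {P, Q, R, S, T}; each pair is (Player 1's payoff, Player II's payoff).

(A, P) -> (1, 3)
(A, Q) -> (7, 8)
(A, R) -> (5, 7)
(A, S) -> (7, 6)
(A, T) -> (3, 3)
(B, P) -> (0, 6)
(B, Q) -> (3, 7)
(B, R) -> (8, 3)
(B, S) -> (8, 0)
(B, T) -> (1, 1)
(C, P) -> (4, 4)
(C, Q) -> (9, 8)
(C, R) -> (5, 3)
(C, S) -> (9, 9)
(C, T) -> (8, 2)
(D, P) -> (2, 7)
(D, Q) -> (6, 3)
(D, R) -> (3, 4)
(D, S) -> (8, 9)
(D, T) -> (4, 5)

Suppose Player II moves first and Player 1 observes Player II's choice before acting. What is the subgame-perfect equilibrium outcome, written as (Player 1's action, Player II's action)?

Player 1 best-responds to each possible Player II move:
- P: Player 1 compares 1, 0, 4, 2 and picks C; Player II would get 4.
- Q: Player 1 compares 7, 3, 9, 6 and picks C; Player II would get 8.
- R: Player 1 compares 5, 8, 5, 3 and picks B; Player II would get 3.
- S: Player 1 compares 7, 8, 9, 8 and picks C; Player II would get 9.
- T: Player 1 compares 3, 1, 8, 4 and picks C; Player II would get 2.
Maximizing over 4, 8, 3, 9, 2, Player II chooses S. Subgame-perfect outcome: (C, S) with payoffs (9, 9).

(C, S)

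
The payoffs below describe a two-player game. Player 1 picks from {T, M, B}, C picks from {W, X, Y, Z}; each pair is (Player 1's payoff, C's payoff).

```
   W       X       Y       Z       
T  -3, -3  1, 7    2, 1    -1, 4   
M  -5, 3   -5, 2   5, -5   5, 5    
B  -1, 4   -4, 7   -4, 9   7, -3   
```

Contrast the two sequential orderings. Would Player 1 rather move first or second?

If Player 1 leads: C's best replies are T→X, M→Z, B→Y; Player 1's induced payoffs 1, 5, -4; outcome (M, Z), payoffs (5, 5).
If C leads: Player 1's best replies are W→B, X→T, Y→M, Z→B; C's induced payoffs 4, 7, -5, -3; outcome (T, X), payoffs (1, 7).
Player 1 gets 5 moving first and 1 moving second, so Player 1 prefers to move first.

first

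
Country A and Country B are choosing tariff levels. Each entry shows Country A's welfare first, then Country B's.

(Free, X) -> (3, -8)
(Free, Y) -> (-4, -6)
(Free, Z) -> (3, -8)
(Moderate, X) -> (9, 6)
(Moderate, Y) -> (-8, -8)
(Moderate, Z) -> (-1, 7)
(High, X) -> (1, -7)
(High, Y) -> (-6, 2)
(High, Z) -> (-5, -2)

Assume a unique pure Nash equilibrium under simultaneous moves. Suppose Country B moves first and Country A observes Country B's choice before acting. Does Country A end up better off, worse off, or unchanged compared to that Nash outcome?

Solve by backward induction (Country B leads).
- X → Country A plays Moderate (best of 3, 9, 1); Country B gets 6.
- Y → Country A plays Free (best of -4, -8, -6); Country B gets -6.
- Z → Country A plays Free (best of 3, -1, -5); Country B gets -8.
Country B's induced payoffs are 6, -6, -8, so Country B commits to X. Subgame-perfect outcome: (Moderate, X) with payoffs (9, 6).
For the simultaneous game, intersect best replies.
Country A's best replies: X→Moderate; Y→Free; Z→Free.
Country B's best replies: Free→Y; Moderate→Z; High→Y.
The unique mutual best reply is (Free, Y), giving (-4, -6).
Country A earns 9 sequentially versus -4 at the Nash outcome: better off.

better off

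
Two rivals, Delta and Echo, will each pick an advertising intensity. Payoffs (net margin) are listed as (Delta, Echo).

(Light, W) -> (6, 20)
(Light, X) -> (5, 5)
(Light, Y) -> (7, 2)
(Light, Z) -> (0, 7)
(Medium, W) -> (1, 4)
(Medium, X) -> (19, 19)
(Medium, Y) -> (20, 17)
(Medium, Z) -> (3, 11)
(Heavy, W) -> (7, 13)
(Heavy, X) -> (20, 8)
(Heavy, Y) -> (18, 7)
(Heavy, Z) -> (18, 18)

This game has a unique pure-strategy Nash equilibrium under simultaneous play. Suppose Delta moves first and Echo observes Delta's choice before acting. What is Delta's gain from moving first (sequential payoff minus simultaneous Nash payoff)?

Solve by backward induction (Delta leads).
- Light: BR = W, leader payoff 6.
- Medium: BR = X, leader payoff 19.
- Heavy: BR = Z, leader payoff 18.
Maximizing over 6, 19, 18, Delta chooses Medium. Subgame-perfect outcome: (Medium, X) with payoffs (19, 19).
Under simultaneous play:
Delta's best replies: W→Heavy; X→Heavy; Y→Medium; Z→Heavy.
Echo's best replies: Light→W; Medium→X; Heavy→Z.
Only (Heavy, Z) has each player best-responding; Nash payoffs (18, 18).
Delta's commitment gain: 19 − 18 = 1.

1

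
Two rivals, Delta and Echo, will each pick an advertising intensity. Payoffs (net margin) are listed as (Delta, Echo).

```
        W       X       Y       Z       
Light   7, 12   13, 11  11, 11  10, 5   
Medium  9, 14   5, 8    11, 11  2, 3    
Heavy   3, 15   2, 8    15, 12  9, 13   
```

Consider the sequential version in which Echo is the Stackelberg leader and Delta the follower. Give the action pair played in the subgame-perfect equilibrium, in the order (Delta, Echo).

Work backward from Delta's decision.
- W → Delta plays Medium (best of 7, 9, 3); Echo gets 14.
- X → Delta plays Light (best of 13, 5, 2); Echo gets 11.
- Y → Delta plays Heavy (best of 11, 11, 15); Echo gets 12.
- Z → Delta plays Light (best of 10, 2, 9); Echo gets 5.
Maximizing over 14, 11, 12, 5, Echo chooses W. Subgame-perfect outcome: (Medium, W) with payoffs (9, 14).

(Medium, W)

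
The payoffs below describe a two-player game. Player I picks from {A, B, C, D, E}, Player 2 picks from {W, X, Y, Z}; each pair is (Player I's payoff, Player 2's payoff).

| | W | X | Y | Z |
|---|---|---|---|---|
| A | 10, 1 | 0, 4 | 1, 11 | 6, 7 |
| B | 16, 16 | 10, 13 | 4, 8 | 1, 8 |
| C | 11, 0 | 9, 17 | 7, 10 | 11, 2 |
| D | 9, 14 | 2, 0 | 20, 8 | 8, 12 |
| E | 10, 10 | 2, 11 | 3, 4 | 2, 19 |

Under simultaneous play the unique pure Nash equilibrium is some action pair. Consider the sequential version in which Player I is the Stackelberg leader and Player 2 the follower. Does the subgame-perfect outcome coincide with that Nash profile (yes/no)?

Player 2 best-responds to each possible Player I move:
- A: BR = Y, leader payoff 1.
- B: BR = W, leader payoff 16.
- C: BR = X, leader payoff 9.
- D: BR = W, leader payoff 9.
- E: BR = Z, leader payoff 2.
Among 1, 16, 9, 9, 2, the best is 16 at B. Subgame-perfect outcome: (B, W) with payoffs (16, 16).
Under simultaneous play:
Player I's best replies: W→B; X→B; Y→D; Z→C.
Player 2's best replies: A→Y; B→W; C→X; D→W; E→Z.
The unique mutual best reply is (B, W), giving (16, 16).
Sequential outcome (B, W) coincides with the Nash profile (B, W).

yes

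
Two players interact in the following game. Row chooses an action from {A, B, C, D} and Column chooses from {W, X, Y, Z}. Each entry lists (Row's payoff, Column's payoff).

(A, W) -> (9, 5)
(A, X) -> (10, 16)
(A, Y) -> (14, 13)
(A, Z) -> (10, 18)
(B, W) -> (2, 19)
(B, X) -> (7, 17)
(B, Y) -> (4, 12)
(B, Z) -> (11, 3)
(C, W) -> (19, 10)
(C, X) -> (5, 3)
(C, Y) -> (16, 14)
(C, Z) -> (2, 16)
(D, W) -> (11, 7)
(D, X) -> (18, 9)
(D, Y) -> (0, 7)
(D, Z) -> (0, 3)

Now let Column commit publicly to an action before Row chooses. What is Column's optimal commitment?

Y

Row best-responds to each possible Column move:
- W: Row compares 9, 2, 19, 11 and picks C; Column would get 10.
- X: Row compares 10, 7, 5, 18 and picks D; Column would get 9.
- Y: Row compares 14, 4, 16, 0 and picks C; Column would get 14.
- Z: Row compares 10, 11, 2, 0 and picks B; Column would get 3.
Maximizing over 10, 9, 14, 3, Column chooses Y. Subgame-perfect outcome: (C, Y) with payoffs (16, 14).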